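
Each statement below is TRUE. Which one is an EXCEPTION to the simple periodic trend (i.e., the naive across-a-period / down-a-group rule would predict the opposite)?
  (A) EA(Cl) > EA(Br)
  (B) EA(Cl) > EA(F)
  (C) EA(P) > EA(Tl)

(B)

The general trend: electron affinity increases across a period and decreases down a group.
(A) Cl (period 3, group 17) vs Br (period 4, group 17): the stated order agrees with the simple trend.
(B) Cl (period 3, group 17) vs F (period 2, group 17): the stated order contradicts the simple trend.
(C) P (period 3, group 15) vs Tl (period 6, group 13): the stated order agrees with the simple trend.
The exception is (B): F's small 2p subshell makes the incoming electron feel strong e⁻–e⁻ repulsion, so Cl actually releases more energy on gaining an electron.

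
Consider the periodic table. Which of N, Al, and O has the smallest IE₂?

Consider each +1 ion: N⁺ still has 4 valence electrons; Al⁺ still has 2 valence electrons; O⁺ still has 5 valence electrons.
All are still removing valence electrons, so compare the +1 ions as you would atoms: IE_2 generally rises across a period (higher Z_eff) and falls down a group (larger shell), subject to the usual subshell exceptions.
Valence configurations: N⁺ [He]2s²2p², Al⁺ [Ne]3s², O⁺ [He]2s²2p³.
Approximate IE_2 values (kJ/mol): N 2856, Al 1817, O 3388.
Overall IE_2 order: Al < N < O.

Al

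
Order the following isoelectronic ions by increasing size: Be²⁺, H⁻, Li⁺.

Be²⁺, Li⁺, H⁻

All of these have 2 electrons, so size is governed by nuclear charge alone: the more protons, the stronger the pull on the same electron cloud, and the smaller the ion.
Nuclear charges: Be²⁺ (Z=4), Li⁺ (Z=3), H⁻ (Z=1).
Smallest to largest: Be²⁺ < Li⁺ < H⁻.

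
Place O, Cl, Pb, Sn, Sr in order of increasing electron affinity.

Sr < Pb < Sn < O < Cl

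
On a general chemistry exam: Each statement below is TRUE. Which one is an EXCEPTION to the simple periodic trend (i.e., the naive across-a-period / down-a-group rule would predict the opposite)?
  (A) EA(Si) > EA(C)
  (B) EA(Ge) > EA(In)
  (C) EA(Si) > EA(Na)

(A)

The general trend: electron affinity increases across a period and decreases down a group.
(A) Si (period 3, group 14) vs C (period 2, group 14): the stated order contradicts the simple trend.
(B) Ge (period 4, group 14) vs In (period 5, group 13): the stated order agrees with the simple trend.
(C) Si (period 3, group 14) vs Na (period 3, group 1): the stated order agrees with the simple trend.
The exception is (A): Si's larger, more diffuse 3p orbitals accept an added electron slightly more readily than C's compact 2p.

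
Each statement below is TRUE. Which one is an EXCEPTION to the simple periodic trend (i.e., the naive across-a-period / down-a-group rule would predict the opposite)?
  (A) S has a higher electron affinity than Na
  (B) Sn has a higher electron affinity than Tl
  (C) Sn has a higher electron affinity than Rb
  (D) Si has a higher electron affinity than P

(D)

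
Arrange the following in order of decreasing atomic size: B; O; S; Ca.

Ca > S > B > O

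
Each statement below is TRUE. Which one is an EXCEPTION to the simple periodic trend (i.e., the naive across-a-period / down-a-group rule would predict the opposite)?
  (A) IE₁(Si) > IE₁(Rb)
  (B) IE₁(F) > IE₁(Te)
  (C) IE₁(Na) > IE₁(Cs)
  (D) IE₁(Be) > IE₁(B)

The general trend: first ionisation energy increases across a period and decreases down a group.
(A) Si (period 3, group 14) vs Rb (period 5, group 1): the stated order agrees with the simple trend.
(B) F (period 2, group 17) vs Te (period 5, group 16): the stated order agrees with the simple trend.
(C) Na (period 3, group 1) vs Cs (period 6, group 1): the stated order agrees with the simple trend.
(D) Be (period 2, group 2) vs B (period 2, group 13): the stated order contradicts the simple trend.
The exception is (D): removing B's lone 2p electron is easier than breaking Be's filled 2s².

(D)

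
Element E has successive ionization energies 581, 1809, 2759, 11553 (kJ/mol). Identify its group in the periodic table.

Group 13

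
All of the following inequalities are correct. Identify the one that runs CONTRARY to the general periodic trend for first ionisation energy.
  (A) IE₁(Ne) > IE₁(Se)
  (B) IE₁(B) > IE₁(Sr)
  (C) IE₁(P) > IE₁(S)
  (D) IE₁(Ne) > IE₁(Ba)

(C)

The general trend: first ionisation energy increases across a period and decreases down a group.
(A) Ne (period 2, group 18) vs Se (period 4, group 16): the stated order agrees with the simple trend.
(B) B (period 2, group 13) vs Sr (period 5, group 2): the stated order agrees with the simple trend.
(C) P (period 3, group 15) vs S (period 3, group 16): the stated order contradicts the simple trend.
(D) Ne (period 2, group 18) vs Ba (period 6, group 2): the stated order agrees with the simple trend.
The exception is (C): S (3p⁴) ionizes more easily than half-filled P (3p³) because the paired 3p electron in S is pushed out by e⁻–e⁻ repulsion.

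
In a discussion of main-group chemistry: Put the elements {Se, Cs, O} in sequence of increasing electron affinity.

O is in period 2, group 16; Se is in period 4, group 16; Cs is in period 6, group 1.
Atoms with high Z_eff and room in the valence shell (especially the halogens) have the most exothermic electron affinities.
These span different periods and groups, so the two trends combine.
O > Cs: relative to Cs, both the across-period and down-group shifts push O's electron affinity up.
Se > O: this pair runs against the simple trend — see the exception note.
Note the exception: Se has a higher electron affinity than O, contrary to the simple trend — O's compact 2p subshell gives strong electron–electron repulsion on the added electron.
Approximate values (kJ/mol): O 141, Se 195, Cs 46.
So from lowest to highest: Cs < O < Se.

Cs, O, Se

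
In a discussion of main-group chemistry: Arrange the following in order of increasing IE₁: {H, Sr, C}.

Sr < C < H

H is in period 1, group 1; C is in period 2, group 14; Sr is in period 5, group 2.
First ionization energy rises across a period (greater Z_eff holds electrons more tightly) and falls down a group (valence electrons are farther from the nucleus).
Here both period and group differ, so the two effects have to be weighed against each other.
C > Sr: both effects reinforce here, so C is clearly the higher of the two.
H > C: period and group pull opposite ways; the down-group shift dominates (1312 vs 1086 kJ/mol).
Approximate values (kJ/mol): H 1312, C 1086, Sr 550.
So from lowest to highest: Sr < C < H.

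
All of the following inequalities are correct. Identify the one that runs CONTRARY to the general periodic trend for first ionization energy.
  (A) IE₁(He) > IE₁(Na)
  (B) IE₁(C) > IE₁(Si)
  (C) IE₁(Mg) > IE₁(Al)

(C)

The general trend: first ionization energy increases across a period and decreases down a group.
(A) He (period 1, group 18) vs Na (period 3, group 1): the stated order agrees with the simple trend.
(B) C (period 2, group 14) vs Si (period 3, group 14): the stated order agrees with the simple trend.
(C) Mg (period 3, group 2) vs Al (period 3, group 13): the stated order contradicts the simple trend.
The exception is (C): Al's single 3p electron is easier to remove than one from Mg's filled 3s².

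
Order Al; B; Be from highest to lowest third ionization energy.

Be, B, Al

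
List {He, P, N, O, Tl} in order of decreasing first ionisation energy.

He, N, O, P, Tl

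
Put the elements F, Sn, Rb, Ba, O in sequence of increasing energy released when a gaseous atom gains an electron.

Ba, Rb, Sn, O, F

Electron affinity generally becomes more exothermic across a period toward the halogens and less exothermic down a group.
Neither a single period nor a single group — weigh both effects.
Rb > Ba: period and group pull opposite ways; the down-group shift dominates (47 vs 14 kJ/mol).
Sn > Rb: Sn lies to the right of Rb in period 5, so the across-period effect alone puts Sn higher.
O > Sn: relative to Sn, both the across-period and down-group shifts push O's electron affinity up.
F > O: F lies to the right of O in period 2, so the across-period effect alone puts F higher.
Approximate values (kJ/mol): O 141, F 328, Rb 47, Sn 107, Ba 14.
So from lowest to highest: Ba < Rb < Sn < O < F.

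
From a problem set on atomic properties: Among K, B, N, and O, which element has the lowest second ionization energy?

IE_2 is the cost of taking one more electron from the +1 cation: K⁺ is the bare [Ar] core; B⁺ still has 2 valence electrons; N⁺ still has 4 valence electrons; O⁺ still has 5 valence electrons.
Usually core removal costs more than valence removal, but here the competition is close: a tightly held n=2 valence electron can cost more to remove than an n=3 core electron, so the actual values have to decide it.
Valence configurations: B⁺ [He]2s², N⁺ [He]2s²2p², O⁺ [He]2s²2p³.
Approximate IE_2 values (kJ/mol): K 3052, B 2427, N 2856, O 3388.
So the second ionization energies run B < N < K < O.

B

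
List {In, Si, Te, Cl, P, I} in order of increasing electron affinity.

Si is in period 3, group 14; P is in period 3, group 15; Cl is in period 3, group 17; In is in period 5, group 13; Te is in period 5, group 16; I is in period 5, group 17.
Atoms with high Z_eff and room in the valence shell (especially the halogens) have the most exothermic electron affinities.
Neither a single period nor a single group — weigh both effects.
P > In: both effects reinforce here, so P is clearly the higher of the two.
Si > P: this pair runs against the simple trend — see the exception note.
Te > Si: period and group pull opposite ways; the across-period shift dominates (190 vs 134 kJ/mol).
I > Te: I lies to the right of Te in period 5, so the across-period effect alone puts I higher.
Cl > I: Cl sits above I in group 17, so the down-group effect alone puts Cl higher.
Note the exception: Si has a higher electron affinity than P, contrary to the simple trend — adding an electron to P's half-filled 3p³ is unfavourable, so Si (3p²) has the more exothermic EA.
Approximate values (kJ/mol): Si 134, P 72, Cl 349, In 29, Te 190, I 295.
So from lowest to highest: In < P < Si < Te < I < Cl.

In < P < Si < Te < I < Cl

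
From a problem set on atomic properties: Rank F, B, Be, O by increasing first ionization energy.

B, Be, O, F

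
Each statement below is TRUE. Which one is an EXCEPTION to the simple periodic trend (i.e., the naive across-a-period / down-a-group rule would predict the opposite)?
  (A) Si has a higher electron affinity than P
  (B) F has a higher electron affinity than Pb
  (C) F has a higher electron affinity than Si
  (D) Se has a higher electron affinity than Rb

(A)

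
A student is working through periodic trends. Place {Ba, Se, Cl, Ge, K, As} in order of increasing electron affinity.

Cl is in period 3, group 17; K is in period 4, group 1; Ge is in period 4, group 14; As is in period 4, group 15; Se is in period 4, group 16; Ba is in period 6, group 2.
Adding an electron releases more energy for atoms nearer the top right (short of the noble gases).
Here both period and group differ, so the two effects have to be weighed against each other.
K > Ba: period and group pull opposite ways; the down-group shift dominates (48 vs 14 kJ/mol).
As > K: both are in period 4; the period trend gives As the larger value.
Ge > As: this pair runs against the simple trend — see the exception note.
Se > Ge: both are in period 4; the period trend gives Se the larger value.
Cl > Se: relative to Se, both the across-period and down-group shifts push Cl's electron affinity up.
Note the exception: Ge has a higher electron affinity than As, contrary to the simple trend — adding an electron to As's half-filled 4p³ is unfavourable, so Ge (4p²) has the more exothermic EA.
Approximate values (kJ/mol): Cl 349, K 48, Ge 119, As 78, Se 195, Ba 14.
So from lowest to highest: Ba < K < As < Ge < Se < Cl.

Ba, K, As, Ge, Se, Cl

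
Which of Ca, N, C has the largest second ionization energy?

The second ionization energy removes an electron from the +1 ion. For each element: Ca⁺ still has 1 valence electron; N⁺ still has 4 valence electrons; C⁺ still has 3 valence electrons.
All are still removing valence electrons, so compare the +1 ions as you would atoms: IE_2 generally rises across a period (higher Z_eff) and falls down a group (larger shell), subject to the usual subshell exceptions.
Valence configurations: Ca⁺ [Ar]4s¹, N⁺ [He]2s²2p², C⁺ [He]2s²2p¹.
Tabulated IE_2 (kJ/mol): Ca 1145, N 2856, C 2353.
So the second ionization energies run Ca < C < N.

N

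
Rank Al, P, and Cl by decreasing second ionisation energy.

Cl, P, Al

Consider each +1 ion: Al⁺ still has 2 valence electrons; P⁺ still has 4 valence electrons; Cl⁺ still has 6 valence electrons.
All are still removing valence electrons, so compare the +1 ions as you would atoms: IE_2 generally rises across a period (higher Z_eff) and falls down a group (larger shell), subject to the usual subshell exceptions.
Valence configurations: Al⁺ [Ne]3s², P⁺ [Ne]3s²3p², Cl⁺ [Ne]3s²3p⁴.
The numbers (kJ/mol): Al 1817, P 1907, Cl 2298.
Hence IE_2: Al < P < Cl.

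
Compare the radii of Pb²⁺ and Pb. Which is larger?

Forming Pb²⁺ removes 2 electrons from Pb. Fewer electrons for the same nuclear charge means less shielding and a higher Z_eff on the remaining electrons.
A cation is smaller than its parent atom: Pb²⁺ < Pb.

Pb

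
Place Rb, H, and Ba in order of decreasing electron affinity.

H is in period 1, group 1; Rb is in period 5, group 1; Ba is in period 6, group 2.
Adding an electron releases more energy for atoms nearer the top right (short of the noble gases).
Neither a single period nor a single group — weigh both effects.
Rb > Ba: period and group pull opposite ways; the down-group shift dominates (47 vs 14 kJ/mol).
H > Rb: they share group 1; the group trend gives H the larger value.
For reference (kJ/mol): H 73, Rb 47, Ba 14.
So from highest to lowest: H > Rb > Ba.

H > Rb > Ba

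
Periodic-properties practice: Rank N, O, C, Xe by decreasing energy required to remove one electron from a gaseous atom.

N > O > Xe > C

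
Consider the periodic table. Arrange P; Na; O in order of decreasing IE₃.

Na > O > P

IE_3 is the cost of taking one more electron from the +2 cation: P²⁺ still has 3 valence electrons; Na²⁺ is already 1 electron into the core; O²⁺ still has 4 valence electrons.
Core electrons are held far more tightly than valence electrons, so Na tops the IE_3 order.
Valence configurations: P²⁺ [Ne]3s²3p¹, O²⁺ [He]2s²2p².
Approximate IE_3 values (kJ/mol): P 2914, Na 6910, O 5300.
Overall IE_3 order: P < O < Na.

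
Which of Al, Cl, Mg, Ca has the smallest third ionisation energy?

The third ionization energy removes an electron from the +2 ion. For each element: Al²⁺ still has 1 valence electron; Cl²⁺ still has 5 valence electrons; Mg²⁺ is the bare [Ne] core; Ca²⁺ is the bare [Ar] core.
Pulling an electron out of a noble-gas core costs far more than removing a remaining valence electron, so Ca and Mg sit at the high end of IE_3.
Valence configurations: Al²⁺ [Ne]3s¹, Cl²⁺ [Ne]3s²3p³.
The numbers (kJ/mol): Al 2745, Cl 3822, Mg 7733, Ca 4912.
Overall IE_3 order: Al < Cl < Ca < Mg.

Al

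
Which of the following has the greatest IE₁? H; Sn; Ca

H

H is in period 1, group 1; Ca is in period 4, group 2; Sn is in period 5, group 14.
IE₁ increases left→right with effective nuclear charge and decreases top→bottom as the valence shell moves farther out.
Neither a single period nor a single group — weigh both effects.
Sn > Ca: the two effects oppose for this pair; the across-period effect wins (709 vs 590 kJ/mol).
H > Sn: period and group pull opposite ways; the down-group shift dominates (1312 vs 709 kJ/mol).
For reference (kJ/mol): H 1312, Ca 590, Sn 709.
The greatest IE₁ among these belongs to H.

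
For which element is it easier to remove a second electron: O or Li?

O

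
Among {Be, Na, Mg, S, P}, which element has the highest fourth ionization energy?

Be

The fourth ionization energy removes an electron from the +3 ion. For each element: Be³⁺ is already 1 electron into the core; Na³⁺ is already 2 electrons into the core; Mg³⁺ is already 1 electron into the core; S³⁺ still has 3 valence electrons; P³⁺ still has 2 valence electrons.
Breaking into a closed-shell core is much more expensive than removing a leftover valence electron — Na, Mg and Be have the largest IE_4 here.
Valence configurations: S³⁺ [Ne]3s²3p¹, P³⁺ [Ne]3s².
S³⁺ loses a lone 3p electron whereas P³⁺ must break into a filled 3s² pair, so IE_4(P) > IE_4(S) even though S has the higher nuclear charge.
Approximate IE_4 values (kJ/mol): Be 21007, Na 9543, Mg 10543, S 4556, P 4964.
Hence IE_4: S < P < Na < Mg < Be.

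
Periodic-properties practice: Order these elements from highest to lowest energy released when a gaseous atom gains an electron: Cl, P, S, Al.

Al is in period 3, group 13; P is in period 3, group 15; S is in period 3, group 16; Cl is in period 3, group 17.
EA tends to increase across a period and decrease down a group, though the pattern is less regular than for IE or radius.
All lie in period 3, so electron affinity increases left to right.
So from highest to lowest: Cl > S > P > Al.

Cl > S > P > Al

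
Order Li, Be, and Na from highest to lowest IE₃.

IE_3 is the cost of taking one more electron from the +2 cation: Li²⁺ is already 1 electron into the core; Be²⁺ is the bare [He] core; Na²⁺ is already 1 electron into the core.
All of these are removing an electron from a noble-gas core or deeper; the smaller core (lower principal quantum number) is held far more tightly, and within a period the higher nuclear charge binds the same core more tightly.
The numbers (kJ/mol): Li 11815, Be 14849, Na 6910.
Putting it together, IE_3: Na < Li < Be.

Be, Li, Na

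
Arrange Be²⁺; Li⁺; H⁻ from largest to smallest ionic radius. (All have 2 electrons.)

H⁻ > Li⁺ > Be²⁺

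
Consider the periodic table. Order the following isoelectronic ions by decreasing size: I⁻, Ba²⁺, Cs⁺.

I⁻ > Cs⁺ > Ba²⁺

All of these have 54 electrons, so size is governed by nuclear charge alone: the more protons, the stronger the pull on the same electron cloud, and the smaller the ion.
Nuclear charges: Ba²⁺ (Z=56), Cs⁺ (Z=55), I⁻ (Z=53).
Largest to smallest: I⁻ > Cs⁺ > Ba²⁺.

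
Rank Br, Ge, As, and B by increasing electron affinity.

B < As < Ge < Br

B is in period 2, group 13; Ge is in period 4, group 14; As is in period 4, group 15; Br is in period 4, group 17.
EA tends to increase across a period and decrease down a group, though the pattern is less regular than for IE or radius.
Neither a single period nor a single group — weigh both effects.
As > B: the two effects oppose for this pair; the across-period effect wins (78 vs 27 kJ/mol).
Ge > As: this pair runs against the simple trend — see the exception note.
Br > Ge: both are in period 4; the period trend gives Br the larger value.
Note the exception: Ge has a higher electron affinity than As, contrary to the simple trend — adding an electron to As's half-filled 4p³ is unfavourable, so Ge (4p²) has the more exothermic EA.
Tabulated electron affinity (kJ/mol): B 27, Ge 119, As 78, Br 325.
So from lowest to highest: B < As < Ge < Br.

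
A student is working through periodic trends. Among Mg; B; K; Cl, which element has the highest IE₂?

IE_2 is the cost of taking one more electron from the +1 cation: Mg⁺ still has 1 valence electron; B⁺ still has 2 valence electrons; K⁺ is the bare [Ar] core; Cl⁺ still has 6 valence electrons.
Breaking into a closed-shell core is much more expensive than removing a leftover valence electron — K has the largest IE_2 here.
Valence configurations: Mg⁺ [Ne]3s¹, B⁺ [He]2s², Cl⁺ [Ne]3s²3p⁴.
Tabulated IE_2 (kJ/mol): Mg 1451, B 2427, K 3052, Cl 2298.
Hence IE_2: Mg < Cl < B < K.

K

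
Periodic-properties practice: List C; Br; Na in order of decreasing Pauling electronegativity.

Smaller atoms with higher effective nuclear charge are more electronegative.
Neither a single period nor a single group — weigh both effects.
C > Na: relative to Na, both the across-period and down-group shifts push C's electronegativity up.
Br > C: period and group pull opposite ways; the across-period shift dominates (2.96 vs 2.55).
Approximate values (Pauling): C 2.55, Na 0.93, Br 2.96.
So from highest to lowest: Br > C > Na.

Br > C > Na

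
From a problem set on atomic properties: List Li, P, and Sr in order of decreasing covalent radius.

Sr > Li > P

Li is in period 2, group 1; P is in period 3, group 15; Sr is in period 5, group 2.
Radius decreases left→right (rising Z_eff, same n) and increases top→bottom (higher n).
These span different periods and groups, so the two trends combine.
Li > P: the two effects oppose for this pair; the across-period effect wins (133 vs 111 pm).
Sr > Li: the two effects oppose for this pair; the down-group effect wins (185 vs 133 pm).
For reference (pm): Li 133, P 111, Sr 185.
So from largest to smallest: Sr > Li > P.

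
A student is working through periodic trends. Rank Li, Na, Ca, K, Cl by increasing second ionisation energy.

Ca < Cl < K < Na < Li

IE_2 is the cost of taking one more electron from the +1 cation: Li⁺ is the bare [He] core; Na⁺ is the bare [Ne] core; Ca⁺ still has 1 valence electron; K⁺ is the bare [Ar] core; Cl⁺ still has 6 valence electrons.
Pulling an electron out of a noble-gas core costs far more than removing a remaining valence electron, so K, Na and Li sit at the high end of IE_2.
Valence configurations: Ca⁺ [Ar]4s¹, Cl⁺ [Ne]3s²3p⁴.
Tabulated IE_2 (kJ/mol): Li 7298, Na 4562, Ca 1145, K 3052, Cl 2298.
Hence IE_2: Ca < Cl < K < Na < Li.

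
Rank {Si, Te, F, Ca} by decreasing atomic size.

F is in period 2, group 17; Si is in period 3, group 14; Ca is in period 4, group 2; Te is in period 5, group 16.
Atomic radius shrinks across a period as nuclear charge pulls the same shell inward, and grows down a group as new shells are added.
Here both period and group differ, so the two effects have to be weighed against each other.
Si > F: both effects reinforce here, so Si is clearly the larger of the two.
Te > Si: period and group pull opposite ways; the down-group shift dominates (136 vs 116 pm).
Ca > Te: period and group pull opposite ways; the across-period shift dominates (171 vs 136 pm).
For reference (pm): F 64, Si 116, Ca 171, Te 136.
So from largest to smallest: Ca > Te > Si > F.

Ca > Te > Si > F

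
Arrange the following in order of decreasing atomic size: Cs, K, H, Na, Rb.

H is in period 1, group 1; Na is in period 3, group 1; K is in period 4, group 1; Rb is in period 5, group 1; Cs is in period 6, group 1.
Atomic radius shrinks across a period as nuclear charge pulls the same shell inward, and grows down a group as new shells are added.
All are in group 1, so atomic radius increases down the group.
So from largest to smallest: Cs > Rb > K > Na > H.

Cs > Rb > K > Na > H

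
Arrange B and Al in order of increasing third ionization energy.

Al < B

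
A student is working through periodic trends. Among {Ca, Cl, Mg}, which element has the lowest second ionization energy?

Ca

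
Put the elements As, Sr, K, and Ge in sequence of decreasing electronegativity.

As, Ge, Sr, K

K is in period 4, group 1; Ge is in period 4, group 14; As is in period 4, group 15; Sr is in period 5, group 2.
Smaller atoms with higher effective nuclear charge are more electronegative.
Here both period and group differ, so the two effects have to be weighed against each other.
Sr > K: the two effects oppose for this pair; the across-period effect wins (0.95 vs 0.82).
Ge > Sr: both effects reinforce here, so Ge is clearly the higher of the two.
As > Ge: both are in period 4; the period trend gives As the larger value.
For reference (Pauling): K 0.82, Ge 2.01, As 2.18, Sr 0.95.
So from highest to lowest: As > Ge > Sr > K.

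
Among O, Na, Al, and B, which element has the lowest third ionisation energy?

Al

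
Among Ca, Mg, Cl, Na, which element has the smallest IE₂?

Consider each +1 ion: Ca⁺ still has 1 valence electron; Mg⁺ still has 1 valence electron; Cl⁺ still has 6 valence electrons; Na⁺ is the bare [Ne] core.
Pulling an electron out of a noble-gas core costs far more than removing a remaining valence electron, so Na sits at the high end of IE_2.
Valence configurations: Ca⁺ [Ar]4s¹, Mg⁺ [Ne]3s¹, Cl⁺ [Ne]3s²3p⁴.
The numbers (kJ/mol): Ca 1145, Mg 1451, Cl 2298, Na 4562.
Overall IE_2 order: Ca < Mg < Cl < Na.

Ca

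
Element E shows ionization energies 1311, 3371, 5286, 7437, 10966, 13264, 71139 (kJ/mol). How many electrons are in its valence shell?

6

Look for the largest jump between consecutive ionization energies: IE7/IE6 ≈ 5.4, far larger than any earlier ratio.
That jump marks the point where a core electron is being removed. So the atom has 6 valence electrons.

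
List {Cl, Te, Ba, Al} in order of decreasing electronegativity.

Cl, Te, Al, Ba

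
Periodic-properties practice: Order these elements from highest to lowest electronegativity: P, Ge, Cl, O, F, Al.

F > O > Cl > P > Ge > Al

O is in period 2, group 16; F is in period 2, group 17; Al is in period 3, group 13; P is in period 3, group 15; Cl is in period 3, group 17; Ge is in period 4, group 14.
Atoms toward the upper right of the periodic table pull bonding electrons most strongly.
Neither a single period nor a single group — weigh both effects.
Ge > Al: period and group pull opposite ways; the across-period shift dominates (2.01 vs 1.61).
P > Ge: relative to Ge, both the across-period and down-group shifts push P's electronegativity up.
Cl > P: both are in period 3; the period trend gives Cl the larger value.
O > Cl: period and group pull opposite ways; the down-group shift dominates (3.44 vs 3.16).
F > O: F lies to the right of O in period 2, so the across-period effect alone puts F higher.
For reference (Pauling): O 3.44, F 3.98, Al 1.61, P 2.19, Cl 3.16, Ge 2.01.
So from highest to lowest: F > O > Cl > P > Ge > Al.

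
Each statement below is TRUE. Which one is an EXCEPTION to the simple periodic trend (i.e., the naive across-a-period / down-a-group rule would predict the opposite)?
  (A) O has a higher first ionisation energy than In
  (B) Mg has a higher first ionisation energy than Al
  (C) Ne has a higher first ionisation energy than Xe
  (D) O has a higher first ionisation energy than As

The general trend: first ionisation energy increases across a period and decreases down a group.
(A) O (period 2, group 16) vs In (period 5, group 13): the stated order agrees with the simple trend.
(B) Mg (period 3, group 2) vs Al (period 3, group 13): the stated order contradicts the simple trend.
(C) Ne (period 2, group 18) vs Xe (period 5, group 18): the stated order agrees with the simple trend.
(D) O (period 2, group 16) vs As (period 4, group 15): the stated order agrees with the simple trend.
The exception is (B): Al's single 3p electron is easier to remove than one from Mg's filled 3s².

(B)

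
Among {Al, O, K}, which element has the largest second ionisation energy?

IE_2 is the cost of taking one more electron from the +1 cation: Al⁺ still has 2 valence electrons; O⁺ still has 5 valence electrons; K⁺ is the bare [Ar] core.
Usually core removal costs more than valence removal, but here the competition is close: a tightly held n=2 valence electron can cost more to remove than an n=3 core electron, so the actual values have to decide it.
Valence configurations: Al⁺ [Ne]3s², O⁺ [He]2s²2p³.
The numbers (kJ/mol): Al 1817, O 3388, K 3052.
Putting it together, IE_2: Al < K < O.

O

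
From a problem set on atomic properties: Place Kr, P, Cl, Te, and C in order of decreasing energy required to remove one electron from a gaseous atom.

Across a period the outer electron is held more tightly (higher IE₁); down a group it sits in a higher shell, more shielded, and comes off more easily.
These span different periods and groups, so the two trends combine.
P > Te: the two effects oppose for this pair; the down-group effect wins (1012 vs 869 kJ/mol).
C > P: period and group pull opposite ways; the down-group shift dominates (1086 vs 1012 kJ/mol).
Cl > C: the two effects oppose for this pair; the across-period effect wins (1251 vs 1086 kJ/mol).
Kr > Cl: period and group pull opposite ways; the across-period shift dominates (1351 vs 1251 kJ/mol).
Approximate values (kJ/mol): C 1086, P 1012, Cl 1251, Kr 1351, Te 869.
So from highest to lowest: Kr > Cl > C > P > Te.

Kr, Cl, C, P, Te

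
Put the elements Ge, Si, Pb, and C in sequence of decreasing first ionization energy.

C > Si > Ge > Pb

C is in period 2, group 14; Si is in period 3, group 14; Ge is in period 4, group 14; Pb is in period 6, group 14.
IE₁ increases left→right with effective nuclear charge and decreases top→bottom as the valence shell moves farther out.
All are in group 14, so first ionization energy increases up the group.
So from highest to lowest: C > Si > Ge > Pb.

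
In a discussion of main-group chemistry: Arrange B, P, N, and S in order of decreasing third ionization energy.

N > B > S > P

After 2 electrons have been removed, what remains? B²⁺ still has 1 valence electron; P²⁺ still has 3 valence electrons; N²⁺ still has 3 valence electrons; S²⁺ still has 4 valence electrons.
All are still removing valence electrons, so compare the +2 ions as you would atoms: IE_3 generally rises across a period (higher Z_eff) and falls down a group (larger shell), subject to the usual subshell exceptions.
Valence configurations: B²⁺ [He]2s¹, P²⁺ [Ne]3s²3p¹, N²⁺ [He]2s²2p¹, S²⁺ [Ne]3s²3p².
Approximate IE_3 values (kJ/mol): B 3660, P 2914, N 4578, S 3357.
So the third ionization energies run P < S < B < N.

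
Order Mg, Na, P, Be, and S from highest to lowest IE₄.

Consider each +3 ion: Mg³⁺ is already 1 electron into the core; Na³⁺ is already 2 electrons into the core; P³⁺ still has 2 valence electrons; Be³⁺ is already 1 electron into the core; S³⁺ still has 3 valence electrons.
Pulling an electron out of a noble-gas core costs far more than removing a remaining valence electron, so Na, Mg and Be sit at the high end of IE_4.
Valence configurations: P³⁺ [Ne]3s², S³⁺ [Ne]3s²3p¹.
S³⁺ loses a lone 3p electron whereas P³⁺ must break into a filled 3s² pair, so IE_4(P) > IE_4(S) even though S has the higher nuclear charge.
Approximate IE_4 values (kJ/mol): Mg 10543, Na 9543, P 4964, Be 21007, S 4556.
Hence IE_4: S < P < Na < Mg < Be.

Be > Mg > Na > P > S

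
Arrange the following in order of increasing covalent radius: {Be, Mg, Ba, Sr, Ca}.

Be < Mg < Ca < Sr < Ba

Be is in period 2, group 2; Mg is in period 3, group 2; Ca is in period 4, group 2; Sr is in period 5, group 2; Ba is in period 6, group 2.
Moving right in a period, electrons are added to the same shell under a stronger nuclear pull, so atoms get smaller; moving down, a new shell is opened and atoms get larger.
All are in group 2, so atomic radius increases down the group.
So from smallest to largest: Be < Mg < Ca < Sr < Ba.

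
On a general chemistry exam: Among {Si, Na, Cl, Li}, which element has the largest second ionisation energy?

Consider each +1 ion: Si⁺ still has 3 valence electrons; Na⁺ is the bare [Ne] core; Cl⁺ still has 6 valence electrons; Li⁺ is the bare [He] core.
Breaking into a closed-shell core is much more expensive than removing a leftover valence electron — Na and Li have the largest IE_2 here.
Valence configurations: Si⁺ [Ne]3s²3p¹, Cl⁺ [Ne]3s²3p⁴.
Tabulated IE_2 (kJ/mol): Si 1577, Na 4562, Cl 2298, Li 7298.
Overall IE_2 order: Si < Cl < Na < Li.

Li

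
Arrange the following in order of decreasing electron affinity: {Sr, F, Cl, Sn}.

F is in period 2, group 17; Cl is in period 3, group 17; Sr is in period 5, group 2; Sn is in period 5, group 14.
Adding an electron releases more energy for atoms nearer the top right (short of the noble gases).
Neither a single period nor a single group — weigh both effects.
Sn > Sr: Sn lies to the right of Sr in period 5, so the across-period effect alone puts Sn higher.
F > Sn: relative to Sn, both the across-period and down-group shifts push F's electron affinity up.
Cl > F: this pair runs against the simple trend — see the exception note.
Note the exception: Cl has a higher electron affinity than F, contrary to the simple trend — F's small 2p subshell makes the incoming electron feel strong e⁻–e⁻ repulsion, so Cl actually releases more energy on gaining an electron.
Tabulated electron affinity (kJ/mol): F 328, Cl 349, Sr 5, Sn 107.
So from highest to lowest: Cl > F > Sn > Sr.

Cl > F > Sn > Sr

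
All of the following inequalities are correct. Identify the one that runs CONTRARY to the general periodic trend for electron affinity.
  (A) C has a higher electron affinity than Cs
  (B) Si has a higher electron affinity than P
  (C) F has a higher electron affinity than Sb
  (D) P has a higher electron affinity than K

The general trend: electron affinity increases across a period and decreases down a group.
(A) C (period 2, group 14) vs Cs (period 6, group 1): the stated order agrees with the simple trend.
(B) Si (period 3, group 14) vs P (period 3, group 15): the stated order contradicts the simple trend.
(C) F (period 2, group 17) vs Sb (period 5, group 15): the stated order agrees with the simple trend.
(D) P (period 3, group 15) vs K (period 4, group 1): the stated order agrees with the simple trend.
The exception is (B): adding an electron to P's half-filled 3p³ is unfavourable, so Si (3p²) has the more exothermic EA.

(B)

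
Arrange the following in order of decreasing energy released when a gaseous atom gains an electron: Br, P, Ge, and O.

O is in period 2, group 16; P is in period 3, group 15; Ge is in period 4, group 14; Br is in period 4, group 17.
EA tends to increase across a period and decrease down a group, though the pattern is less regular than for IE or radius.
Here both period and group differ, so the two effects have to be weighed against each other.
Ge > P: this pair runs against the simple trend — see the exception note.
O > Ge: relative to Ge, both the across-period and down-group shifts push O's electron affinity up.
Br > O: the two effects oppose for this pair; the across-period effect wins (325 vs 141 kJ/mol).
Note the exception: Ge has a higher electron affinity than P, contrary to the simple trend — adding an electron to P's half-filled np³ subshell costs electron-pairing energy.
For reference (kJ/mol): O 141, P 72, Ge 119, Br 325.
So from highest to lowest: Br > O > Ge > P.

Br > O > Ge > P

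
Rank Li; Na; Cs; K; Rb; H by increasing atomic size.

H, Li, Na, K, Rb, Cs

H is in period 1, group 1; Li is in period 2, group 1; Na is in period 3, group 1; K is in period 4, group 1; Rb is in period 5, group 1; Cs is in period 6, group 1.
Atomic radius shrinks across a period as nuclear charge pulls the same shell inward, and grows down a group as new shells are added.
All are in group 1, so atomic radius increases down the group.
So from smallest to largest: H < Li < Na < K < Rb < Cs.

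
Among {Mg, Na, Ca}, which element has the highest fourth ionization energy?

Mg

Consider each +3 ion: Mg³⁺ is already 1 electron into the core; Na³⁺ is already 2 electrons into the core; Ca³⁺ is already 1 electron into the core.
All of these are removing an electron from a noble-gas core or deeper; the smaller core (lower principal quantum number) is held far more tightly, and within a period the higher nuclear charge binds the same core more tightly.
Approximate IE_4 values (kJ/mol): Mg 10543, Na 9543, Ca 6491.
Overall IE_4 order: Ca < Na < Mg.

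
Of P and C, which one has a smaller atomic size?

C

C is in period 2, group 14; P is in period 3, group 15.
Across a period the added protons contract the valence shell; down a group each new principal shell makes the atom larger.
A diagonal step moves right (one effect) and down (the opposite effect) at once.
P > C: the two effects oppose for this pair; the down-group effect wins (111 vs 75 pm).
Tabulated atomic radius (pm): C 75, P 111.
So C has the smaller atomic size (C < P).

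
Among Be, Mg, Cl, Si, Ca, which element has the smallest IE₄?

After 3 electrons have been removed, what remains? Be³⁺ is already 1 electron into the core; Mg³⁺ is already 1 electron into the core; Cl³⁺ still has 4 valence electrons; Si³⁺ still has 1 valence electron; Ca³⁺ is already 1 electron into the core.
Core electrons are held far more tightly than valence electrons, so Ca, Mg and Be top the IE_4 order.
Valence configurations: Cl³⁺ [Ne]3s²3p², Si³⁺ [Ne]3s¹.
The numbers (kJ/mol): Be 21007, Mg 10543, Cl 5159, Si 4356, Ca 6491.
Hence IE_4: Si < Cl < Ca < Mg < Be.

Si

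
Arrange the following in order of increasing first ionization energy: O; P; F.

P < O < F

Removing the outermost electron gets harder across a period and easier down a group.
Neither a single period nor a single group — weigh both effects.
O > P: relative to P, both the across-period and down-group shifts push O's first ionization energy up.
F > O: both are in period 2; the period trend gives F the larger value.
For reference (kJ/mol): O 1314, F 1681, P 1012.
So from lowest to highest: P < O < F.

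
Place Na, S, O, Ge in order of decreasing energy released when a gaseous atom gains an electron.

S > O > Ge > Na

O is in period 2, group 16; Na is in period 3, group 1; S is in period 3, group 16; Ge is in period 4, group 14.
Electron affinity generally becomes more exothermic across a period toward the halogens and less exothermic down a group.
Neither a single period nor a single group — weigh both effects.
Ge > Na: period and group pull opposite ways; the across-period shift dominates (119 vs 53 kJ/mol).
O > Ge: both effects reinforce here, so O is clearly the higher of the two.
S > O: this pair runs against the simple trend — see the exception note.
Note the exception: S has a higher electron affinity than O, contrary to the simple trend — the compact 2p subshell of O repels the added electron more than S's larger 3p does.
Approximate values (kJ/mol): O 141, Na 53, S 200, Ge 119.
So from highest to lowest: S > O > Ge > Na.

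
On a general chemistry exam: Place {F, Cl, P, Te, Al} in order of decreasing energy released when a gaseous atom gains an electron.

EA tends to increase across a period and decrease down a group, though the pattern is less regular than for IE or radius.
Neither a single period nor a single group — weigh both effects.
P > Al: P lies to the right of Al in period 3, so the across-period effect alone puts P higher.
Te > P: the two effects oppose for this pair; the across-period effect wins (190 vs 72 kJ/mol).
F > Te: both effects reinforce here, so F is clearly the higher of the two.
Cl > F: this pair runs against the simple trend — see the exception note.
Note the exception: Cl has a higher electron affinity than F, contrary to the simple trend — F's small 2p subshell makes the incoming electron feel strong e⁻–e⁻ repulsion, so Cl actually releases more energy on gaining an electron.
Approximate values (kJ/mol): F 328, Al 42, P 72, Cl 349, Te 190.
So from highest to lowest: Cl > F > Te > P > Al.

Cl > F > Te > P > Al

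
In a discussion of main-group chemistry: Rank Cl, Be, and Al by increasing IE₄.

The fourth ionization energy removes an electron from the +3 ion. For each element: Cl³⁺ still has 4 valence electrons; Be³⁺ is already 1 electron into the core; Al³⁺ is the bare [Ne] core.
Breaking into a closed-shell core is much more expensive than removing a leftover valence electron — Al and Be have the largest IE_4 here.
Tabulated IE_4 (kJ/mol): Cl 5159, Be 21007, Al 11577.
Hence IE_4: Cl < Al < Be.

Cl < Al < Be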